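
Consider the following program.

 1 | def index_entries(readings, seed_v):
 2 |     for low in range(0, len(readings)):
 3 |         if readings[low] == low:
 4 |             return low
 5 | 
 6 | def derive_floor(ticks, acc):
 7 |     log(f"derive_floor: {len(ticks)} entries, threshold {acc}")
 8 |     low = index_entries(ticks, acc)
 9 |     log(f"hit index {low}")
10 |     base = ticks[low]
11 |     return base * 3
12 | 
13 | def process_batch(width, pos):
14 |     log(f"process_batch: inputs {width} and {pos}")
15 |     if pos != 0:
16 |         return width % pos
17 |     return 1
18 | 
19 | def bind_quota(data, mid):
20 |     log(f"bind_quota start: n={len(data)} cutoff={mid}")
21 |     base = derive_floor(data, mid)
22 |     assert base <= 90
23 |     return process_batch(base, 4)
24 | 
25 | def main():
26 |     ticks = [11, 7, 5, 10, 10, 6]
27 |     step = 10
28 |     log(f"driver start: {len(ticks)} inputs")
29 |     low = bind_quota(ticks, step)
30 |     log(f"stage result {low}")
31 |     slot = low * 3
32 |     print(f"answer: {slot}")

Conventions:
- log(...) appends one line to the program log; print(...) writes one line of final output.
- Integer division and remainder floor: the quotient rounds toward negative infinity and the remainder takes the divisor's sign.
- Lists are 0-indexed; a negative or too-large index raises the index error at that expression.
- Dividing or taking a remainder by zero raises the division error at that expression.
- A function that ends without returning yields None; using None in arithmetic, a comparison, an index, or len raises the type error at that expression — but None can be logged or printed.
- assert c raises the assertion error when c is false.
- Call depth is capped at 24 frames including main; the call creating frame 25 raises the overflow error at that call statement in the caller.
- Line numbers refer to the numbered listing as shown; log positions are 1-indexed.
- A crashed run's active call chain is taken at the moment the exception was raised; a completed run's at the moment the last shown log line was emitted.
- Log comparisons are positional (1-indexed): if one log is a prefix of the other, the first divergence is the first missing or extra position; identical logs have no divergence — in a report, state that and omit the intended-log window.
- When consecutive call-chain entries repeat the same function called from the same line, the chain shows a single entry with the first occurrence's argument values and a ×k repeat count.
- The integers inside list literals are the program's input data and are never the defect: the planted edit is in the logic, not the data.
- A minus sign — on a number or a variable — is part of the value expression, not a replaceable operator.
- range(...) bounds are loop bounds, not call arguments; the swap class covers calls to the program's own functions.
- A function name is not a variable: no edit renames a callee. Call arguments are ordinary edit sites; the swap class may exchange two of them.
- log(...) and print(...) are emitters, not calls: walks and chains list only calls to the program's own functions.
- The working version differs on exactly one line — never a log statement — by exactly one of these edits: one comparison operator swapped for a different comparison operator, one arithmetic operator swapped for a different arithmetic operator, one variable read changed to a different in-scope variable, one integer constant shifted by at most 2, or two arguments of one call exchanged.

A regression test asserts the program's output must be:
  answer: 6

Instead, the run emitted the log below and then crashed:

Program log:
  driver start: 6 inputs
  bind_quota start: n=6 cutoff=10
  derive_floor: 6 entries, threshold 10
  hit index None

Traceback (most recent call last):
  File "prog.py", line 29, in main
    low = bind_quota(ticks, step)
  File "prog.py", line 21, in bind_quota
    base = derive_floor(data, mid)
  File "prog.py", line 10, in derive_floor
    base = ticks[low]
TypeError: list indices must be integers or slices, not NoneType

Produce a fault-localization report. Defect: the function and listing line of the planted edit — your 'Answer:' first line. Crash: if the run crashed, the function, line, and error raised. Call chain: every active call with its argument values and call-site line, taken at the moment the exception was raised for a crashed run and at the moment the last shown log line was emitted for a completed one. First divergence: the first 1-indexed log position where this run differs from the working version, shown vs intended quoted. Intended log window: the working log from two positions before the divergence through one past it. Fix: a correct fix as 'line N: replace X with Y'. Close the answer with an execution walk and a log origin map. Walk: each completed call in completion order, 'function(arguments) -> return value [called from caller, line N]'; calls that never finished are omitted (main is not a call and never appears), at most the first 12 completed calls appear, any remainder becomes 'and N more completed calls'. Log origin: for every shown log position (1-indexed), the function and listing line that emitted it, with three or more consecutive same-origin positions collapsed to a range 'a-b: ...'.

Answer: the defect is in index_entries at line 3.
Core observation: Position 4 is the first bad log line: 'hit index None' should read 'hit index 3'.
Crash: derive_floor, line 10, TypeError.
Call chain: main -> bind_quota([11, 7, 5, 10, 10, 6], 10) (called at line 29) -> derive_floor([11, 7, 5, 10, 10, 6], 10) (called at line 21).
First divergence: position 4 — shown 'hit index None', intended 'hit index 3'.
Intended log window:
  2: bind_quota start: n=6 cutoff=10
  3: derive_floor: 6 entries, threshold 10
  4: hit index 3
  5: process_batch: inputs 30 and 4
Execution walk:
  index_entries([11, 7, 5, 10, 10, 6], 10) -> None  [called from derive_floor, line 8]
Log origins:
  1: logged in main at line 28
  2: logged in bind_quota at line 20
  3: logged in derive_floor at line 7
  4: logged in derive_floor at line 9
A correct fix: line 3: replace `readings[low] == low` with `readings[low] == seed_v`.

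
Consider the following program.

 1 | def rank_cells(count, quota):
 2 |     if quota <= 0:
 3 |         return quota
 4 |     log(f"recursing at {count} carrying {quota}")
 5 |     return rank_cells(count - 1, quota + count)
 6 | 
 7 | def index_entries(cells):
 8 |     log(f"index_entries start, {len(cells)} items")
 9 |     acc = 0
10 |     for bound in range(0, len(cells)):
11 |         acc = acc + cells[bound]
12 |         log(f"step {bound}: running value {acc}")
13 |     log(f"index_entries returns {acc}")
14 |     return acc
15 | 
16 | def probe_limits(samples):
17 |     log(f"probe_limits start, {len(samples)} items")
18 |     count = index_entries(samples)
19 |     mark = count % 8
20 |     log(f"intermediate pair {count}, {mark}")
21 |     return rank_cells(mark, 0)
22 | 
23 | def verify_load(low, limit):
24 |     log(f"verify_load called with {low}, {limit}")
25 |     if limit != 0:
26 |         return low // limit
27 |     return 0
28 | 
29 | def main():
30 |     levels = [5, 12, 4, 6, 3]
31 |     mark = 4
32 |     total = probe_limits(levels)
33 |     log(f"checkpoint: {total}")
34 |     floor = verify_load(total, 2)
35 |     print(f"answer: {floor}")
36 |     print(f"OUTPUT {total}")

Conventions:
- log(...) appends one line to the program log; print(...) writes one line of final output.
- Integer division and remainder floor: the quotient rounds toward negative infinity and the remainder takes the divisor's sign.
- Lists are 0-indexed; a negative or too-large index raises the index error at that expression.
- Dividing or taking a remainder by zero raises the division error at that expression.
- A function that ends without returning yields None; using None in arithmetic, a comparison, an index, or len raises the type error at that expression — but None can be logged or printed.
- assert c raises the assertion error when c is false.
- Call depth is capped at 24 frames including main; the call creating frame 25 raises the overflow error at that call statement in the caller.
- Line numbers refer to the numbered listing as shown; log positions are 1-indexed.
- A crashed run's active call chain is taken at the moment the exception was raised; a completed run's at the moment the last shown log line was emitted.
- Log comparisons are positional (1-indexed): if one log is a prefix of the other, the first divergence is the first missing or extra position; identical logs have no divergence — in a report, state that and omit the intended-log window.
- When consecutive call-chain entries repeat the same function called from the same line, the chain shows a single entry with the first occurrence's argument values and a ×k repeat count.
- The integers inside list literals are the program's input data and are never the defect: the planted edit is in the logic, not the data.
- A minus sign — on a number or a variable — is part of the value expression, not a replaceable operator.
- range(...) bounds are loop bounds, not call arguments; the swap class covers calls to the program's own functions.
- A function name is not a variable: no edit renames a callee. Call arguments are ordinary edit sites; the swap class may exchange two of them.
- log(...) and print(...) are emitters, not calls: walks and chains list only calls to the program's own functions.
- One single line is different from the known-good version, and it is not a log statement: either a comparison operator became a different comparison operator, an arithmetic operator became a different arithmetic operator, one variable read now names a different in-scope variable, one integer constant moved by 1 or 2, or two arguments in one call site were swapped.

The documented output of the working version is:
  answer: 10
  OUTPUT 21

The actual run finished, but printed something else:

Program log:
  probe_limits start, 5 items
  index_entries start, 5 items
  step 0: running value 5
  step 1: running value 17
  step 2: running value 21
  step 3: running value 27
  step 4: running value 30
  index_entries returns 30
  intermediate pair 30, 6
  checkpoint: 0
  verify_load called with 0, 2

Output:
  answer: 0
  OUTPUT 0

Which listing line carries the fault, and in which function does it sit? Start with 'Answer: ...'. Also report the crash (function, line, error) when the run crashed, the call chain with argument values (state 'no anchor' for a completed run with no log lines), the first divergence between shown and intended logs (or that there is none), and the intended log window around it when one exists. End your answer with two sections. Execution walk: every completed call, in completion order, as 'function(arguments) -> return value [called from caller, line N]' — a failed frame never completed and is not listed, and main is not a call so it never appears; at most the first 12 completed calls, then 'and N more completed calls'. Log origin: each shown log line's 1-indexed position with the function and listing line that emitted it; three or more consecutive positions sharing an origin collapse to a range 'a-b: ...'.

Answer: the defect is in rank_cells at line 2.
The tell: The earliest visible damage is log position 10 — 'checkpoint: 0' rather than the intended 'recursing at 6 carrying 0'.
Call chain: main -> verify_load(0, 2) (called at line 34).
First divergence: at position 10 the run shows 'checkpoint: 0' where the working version logs 'recursing at 6 carrying 0'.
Intended log window:
  8: index_entries returns 30
  9: intermediate pair 30, 6
  10: recursing at 6 carrying 0
  11: recursing at 5 carrying 6
Execution walk:
  index_entries([5, 12, 4, 6, 3]) -> 30  [called from probe_limits, line 18]
  rank_cells(6, 0) -> 0  [called from probe_limits, line 21]
  probe_limits([5, 12, 4, 6, 3]) -> 0  [called from main, line 32]
  verify_load(0, 2) -> 0  [called from main, line 34]
Log origins:
  1 — probe_limits, line 17
  2 — index_entries, line 8
  3-7 — index_entries, line 12
  8 — index_entries, line 13
  9 — probe_limits, line 20
  10 — main, line 33
  11 — verify_load, line 24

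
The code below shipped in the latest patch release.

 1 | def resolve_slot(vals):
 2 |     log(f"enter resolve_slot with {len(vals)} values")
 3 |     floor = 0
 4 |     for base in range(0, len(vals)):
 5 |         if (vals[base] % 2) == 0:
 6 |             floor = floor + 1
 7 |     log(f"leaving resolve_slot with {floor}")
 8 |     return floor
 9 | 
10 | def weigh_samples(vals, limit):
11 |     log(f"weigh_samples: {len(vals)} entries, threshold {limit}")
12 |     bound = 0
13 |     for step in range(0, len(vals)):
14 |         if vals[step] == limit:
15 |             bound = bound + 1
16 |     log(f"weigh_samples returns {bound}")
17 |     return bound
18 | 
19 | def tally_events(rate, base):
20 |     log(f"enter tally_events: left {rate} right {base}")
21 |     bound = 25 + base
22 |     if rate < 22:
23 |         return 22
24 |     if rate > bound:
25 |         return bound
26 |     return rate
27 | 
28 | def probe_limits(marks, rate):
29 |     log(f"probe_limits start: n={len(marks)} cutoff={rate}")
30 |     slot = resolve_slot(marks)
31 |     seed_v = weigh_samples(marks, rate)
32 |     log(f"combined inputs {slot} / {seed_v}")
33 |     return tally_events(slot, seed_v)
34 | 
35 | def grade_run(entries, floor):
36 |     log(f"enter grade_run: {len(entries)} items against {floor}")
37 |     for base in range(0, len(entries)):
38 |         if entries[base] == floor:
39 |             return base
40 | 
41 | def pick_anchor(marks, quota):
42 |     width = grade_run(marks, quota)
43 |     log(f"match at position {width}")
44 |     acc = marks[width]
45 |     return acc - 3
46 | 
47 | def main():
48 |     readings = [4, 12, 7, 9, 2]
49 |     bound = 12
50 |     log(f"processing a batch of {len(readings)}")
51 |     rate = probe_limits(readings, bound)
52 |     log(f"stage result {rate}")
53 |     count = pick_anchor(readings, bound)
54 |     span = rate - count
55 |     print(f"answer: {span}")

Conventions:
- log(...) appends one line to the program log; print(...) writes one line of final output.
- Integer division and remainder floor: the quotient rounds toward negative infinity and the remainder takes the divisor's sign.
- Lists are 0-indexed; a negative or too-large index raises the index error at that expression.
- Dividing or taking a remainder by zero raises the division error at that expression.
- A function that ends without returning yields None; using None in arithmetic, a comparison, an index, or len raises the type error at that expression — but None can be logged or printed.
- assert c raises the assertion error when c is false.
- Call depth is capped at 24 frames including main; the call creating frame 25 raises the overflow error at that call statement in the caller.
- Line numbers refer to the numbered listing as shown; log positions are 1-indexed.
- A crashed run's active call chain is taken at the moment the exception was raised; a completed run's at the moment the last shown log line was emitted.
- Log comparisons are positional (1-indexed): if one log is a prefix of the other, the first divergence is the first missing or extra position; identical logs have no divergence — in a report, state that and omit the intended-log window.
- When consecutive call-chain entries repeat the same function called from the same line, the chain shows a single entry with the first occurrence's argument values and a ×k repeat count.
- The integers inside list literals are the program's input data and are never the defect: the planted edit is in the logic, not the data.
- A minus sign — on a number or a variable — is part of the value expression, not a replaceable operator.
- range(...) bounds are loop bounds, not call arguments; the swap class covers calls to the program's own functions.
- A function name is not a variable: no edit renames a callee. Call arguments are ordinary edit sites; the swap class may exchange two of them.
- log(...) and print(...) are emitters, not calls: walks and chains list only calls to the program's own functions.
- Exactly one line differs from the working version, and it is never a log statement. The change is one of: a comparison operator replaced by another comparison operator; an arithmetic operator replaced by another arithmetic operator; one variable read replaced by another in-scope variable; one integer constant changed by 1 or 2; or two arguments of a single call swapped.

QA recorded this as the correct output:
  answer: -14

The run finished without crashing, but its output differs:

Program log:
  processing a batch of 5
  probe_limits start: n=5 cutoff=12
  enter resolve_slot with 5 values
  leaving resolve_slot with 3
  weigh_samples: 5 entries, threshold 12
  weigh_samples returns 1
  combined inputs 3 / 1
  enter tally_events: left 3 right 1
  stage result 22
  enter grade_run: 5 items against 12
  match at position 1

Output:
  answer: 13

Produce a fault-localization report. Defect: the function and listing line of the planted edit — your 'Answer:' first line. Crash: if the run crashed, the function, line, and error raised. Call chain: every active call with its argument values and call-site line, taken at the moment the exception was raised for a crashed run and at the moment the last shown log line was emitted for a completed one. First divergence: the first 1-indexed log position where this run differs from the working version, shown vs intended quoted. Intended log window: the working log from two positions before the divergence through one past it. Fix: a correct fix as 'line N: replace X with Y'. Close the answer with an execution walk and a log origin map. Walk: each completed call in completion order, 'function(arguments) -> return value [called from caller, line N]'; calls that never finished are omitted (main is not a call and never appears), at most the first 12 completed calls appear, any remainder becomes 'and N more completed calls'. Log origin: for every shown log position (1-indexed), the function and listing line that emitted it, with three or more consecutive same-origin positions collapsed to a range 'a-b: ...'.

Answer: the defect is in pick_anchor at line 45.
The tell: Log streams are identical — the defect surfaces only in the printed output.
Call chain: main -> pick_anchor([4, 12, 7, 9, 2], 12) (called at line 53).
First divergence: none; the two logs match at every position.
Execution walk:
  resolve_slot([4, 12, 7, 9, 2]) -> 3  [called from probe_limits, line 30]
  weigh_samples([4, 12, 7, 9, 2], 12) -> 1  [called from probe_limits, line 31]
  tally_events(3, 1) -> 22  [called from probe_limits, line 33]
  probe_limits([4, 12, 7, 9, 2], 12) -> 22  [called from main, line 51]
  grade_run([4, 12, 7, 9, 2], 12) -> 1  [called from pick_anchor, line 42]
  pick_anchor([4, 12, 7, 9, 2], 12) -> 9  [called from main, line 53]
Origin of each log line:
  1: logged in main at line 50
  2: logged in probe_limits at line 29
  3: logged in resolve_slot at line 2
  4: logged in resolve_slot at line 7
  5: logged in weigh_samples at line 11
  6: logged in weigh_samples at line 16
  7: logged in probe_limits at line 32
  8: logged in tally_events at line 20
  9: logged in main at line 52
  10: logged in grade_run at line 36
  11: logged in pick_anchor at line 43
A correct fix: line 45: replace `-` with `*`.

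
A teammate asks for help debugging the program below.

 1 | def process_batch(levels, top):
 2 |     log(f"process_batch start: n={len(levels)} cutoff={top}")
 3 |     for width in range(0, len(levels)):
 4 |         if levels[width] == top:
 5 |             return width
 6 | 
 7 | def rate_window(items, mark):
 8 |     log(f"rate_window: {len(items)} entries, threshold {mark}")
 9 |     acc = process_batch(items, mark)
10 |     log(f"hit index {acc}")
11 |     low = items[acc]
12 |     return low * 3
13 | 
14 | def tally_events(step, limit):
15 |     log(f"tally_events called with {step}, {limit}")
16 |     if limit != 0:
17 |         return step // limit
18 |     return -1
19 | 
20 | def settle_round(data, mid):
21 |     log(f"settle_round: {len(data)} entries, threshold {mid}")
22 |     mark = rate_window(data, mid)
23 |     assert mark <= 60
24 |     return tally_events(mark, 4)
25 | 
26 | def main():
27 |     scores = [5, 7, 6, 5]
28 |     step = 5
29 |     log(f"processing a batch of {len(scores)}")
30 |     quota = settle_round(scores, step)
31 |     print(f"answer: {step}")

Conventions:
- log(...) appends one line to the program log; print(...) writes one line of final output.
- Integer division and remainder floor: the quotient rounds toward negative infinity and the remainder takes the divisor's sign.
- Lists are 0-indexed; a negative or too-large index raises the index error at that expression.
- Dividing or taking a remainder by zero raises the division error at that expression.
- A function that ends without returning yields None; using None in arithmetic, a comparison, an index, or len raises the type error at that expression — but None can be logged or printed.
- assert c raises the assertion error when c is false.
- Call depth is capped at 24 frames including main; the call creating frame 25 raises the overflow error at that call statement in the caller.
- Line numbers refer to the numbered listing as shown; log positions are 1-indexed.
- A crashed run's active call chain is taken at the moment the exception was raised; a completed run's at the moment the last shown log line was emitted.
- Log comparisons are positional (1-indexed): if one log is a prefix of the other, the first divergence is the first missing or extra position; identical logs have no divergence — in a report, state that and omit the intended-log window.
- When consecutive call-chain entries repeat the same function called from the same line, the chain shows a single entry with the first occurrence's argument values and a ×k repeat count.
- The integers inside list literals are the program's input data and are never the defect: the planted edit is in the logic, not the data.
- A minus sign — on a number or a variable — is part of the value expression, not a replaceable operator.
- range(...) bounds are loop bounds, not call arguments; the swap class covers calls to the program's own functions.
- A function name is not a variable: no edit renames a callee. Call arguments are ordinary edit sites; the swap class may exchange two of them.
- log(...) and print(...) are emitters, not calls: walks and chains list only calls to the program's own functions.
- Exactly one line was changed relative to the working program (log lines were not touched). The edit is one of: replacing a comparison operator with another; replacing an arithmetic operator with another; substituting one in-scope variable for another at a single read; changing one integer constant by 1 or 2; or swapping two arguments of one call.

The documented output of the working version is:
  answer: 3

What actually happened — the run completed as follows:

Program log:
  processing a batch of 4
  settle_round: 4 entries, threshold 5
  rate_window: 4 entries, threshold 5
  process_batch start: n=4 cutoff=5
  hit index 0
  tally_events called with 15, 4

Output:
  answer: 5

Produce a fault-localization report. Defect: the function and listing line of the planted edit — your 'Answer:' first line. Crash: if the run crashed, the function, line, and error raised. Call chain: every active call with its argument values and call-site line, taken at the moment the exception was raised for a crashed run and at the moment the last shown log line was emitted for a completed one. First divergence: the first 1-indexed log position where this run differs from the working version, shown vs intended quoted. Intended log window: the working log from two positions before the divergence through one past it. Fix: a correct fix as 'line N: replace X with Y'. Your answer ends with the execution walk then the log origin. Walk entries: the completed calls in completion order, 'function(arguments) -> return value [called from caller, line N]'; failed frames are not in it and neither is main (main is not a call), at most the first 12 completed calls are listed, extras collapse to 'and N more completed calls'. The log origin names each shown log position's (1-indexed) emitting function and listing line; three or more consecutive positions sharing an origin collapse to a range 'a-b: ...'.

Answer: the defect is in main at line 31.
Core observation: No log line changed; the fault shows up purely in the output.
Call chain: main -> settle_round([5, 7, 6, 5], 5) (called at line 30) -> tally_events(15, 4) (called at line 24).
First divergence: none; the two logs match at every position.
Execution walk:
  process_batch([5, 7, 6, 5], 5) -> 0  [called from rate_window, line 9]
  rate_window([5, 7, 6, 5], 5) -> 15  [called from settle_round, line 22]
  tally_events(15, 4) -> 3  [called from settle_round, line 24]
  settle_round([5, 7, 6, 5], 5) -> 3  [called from main, line 30]
Log line origins:
  1: emitted by main (line 29)
  2: emitted by settle_round (line 21)
  3: emitted by rate_window (line 8)
  4: emitted by process_batch (line 2)
  5: emitted by rate_window (line 10)
  6: emitted by tally_events (line 15)
A correct fix: line 31: replace `step` with `quota`.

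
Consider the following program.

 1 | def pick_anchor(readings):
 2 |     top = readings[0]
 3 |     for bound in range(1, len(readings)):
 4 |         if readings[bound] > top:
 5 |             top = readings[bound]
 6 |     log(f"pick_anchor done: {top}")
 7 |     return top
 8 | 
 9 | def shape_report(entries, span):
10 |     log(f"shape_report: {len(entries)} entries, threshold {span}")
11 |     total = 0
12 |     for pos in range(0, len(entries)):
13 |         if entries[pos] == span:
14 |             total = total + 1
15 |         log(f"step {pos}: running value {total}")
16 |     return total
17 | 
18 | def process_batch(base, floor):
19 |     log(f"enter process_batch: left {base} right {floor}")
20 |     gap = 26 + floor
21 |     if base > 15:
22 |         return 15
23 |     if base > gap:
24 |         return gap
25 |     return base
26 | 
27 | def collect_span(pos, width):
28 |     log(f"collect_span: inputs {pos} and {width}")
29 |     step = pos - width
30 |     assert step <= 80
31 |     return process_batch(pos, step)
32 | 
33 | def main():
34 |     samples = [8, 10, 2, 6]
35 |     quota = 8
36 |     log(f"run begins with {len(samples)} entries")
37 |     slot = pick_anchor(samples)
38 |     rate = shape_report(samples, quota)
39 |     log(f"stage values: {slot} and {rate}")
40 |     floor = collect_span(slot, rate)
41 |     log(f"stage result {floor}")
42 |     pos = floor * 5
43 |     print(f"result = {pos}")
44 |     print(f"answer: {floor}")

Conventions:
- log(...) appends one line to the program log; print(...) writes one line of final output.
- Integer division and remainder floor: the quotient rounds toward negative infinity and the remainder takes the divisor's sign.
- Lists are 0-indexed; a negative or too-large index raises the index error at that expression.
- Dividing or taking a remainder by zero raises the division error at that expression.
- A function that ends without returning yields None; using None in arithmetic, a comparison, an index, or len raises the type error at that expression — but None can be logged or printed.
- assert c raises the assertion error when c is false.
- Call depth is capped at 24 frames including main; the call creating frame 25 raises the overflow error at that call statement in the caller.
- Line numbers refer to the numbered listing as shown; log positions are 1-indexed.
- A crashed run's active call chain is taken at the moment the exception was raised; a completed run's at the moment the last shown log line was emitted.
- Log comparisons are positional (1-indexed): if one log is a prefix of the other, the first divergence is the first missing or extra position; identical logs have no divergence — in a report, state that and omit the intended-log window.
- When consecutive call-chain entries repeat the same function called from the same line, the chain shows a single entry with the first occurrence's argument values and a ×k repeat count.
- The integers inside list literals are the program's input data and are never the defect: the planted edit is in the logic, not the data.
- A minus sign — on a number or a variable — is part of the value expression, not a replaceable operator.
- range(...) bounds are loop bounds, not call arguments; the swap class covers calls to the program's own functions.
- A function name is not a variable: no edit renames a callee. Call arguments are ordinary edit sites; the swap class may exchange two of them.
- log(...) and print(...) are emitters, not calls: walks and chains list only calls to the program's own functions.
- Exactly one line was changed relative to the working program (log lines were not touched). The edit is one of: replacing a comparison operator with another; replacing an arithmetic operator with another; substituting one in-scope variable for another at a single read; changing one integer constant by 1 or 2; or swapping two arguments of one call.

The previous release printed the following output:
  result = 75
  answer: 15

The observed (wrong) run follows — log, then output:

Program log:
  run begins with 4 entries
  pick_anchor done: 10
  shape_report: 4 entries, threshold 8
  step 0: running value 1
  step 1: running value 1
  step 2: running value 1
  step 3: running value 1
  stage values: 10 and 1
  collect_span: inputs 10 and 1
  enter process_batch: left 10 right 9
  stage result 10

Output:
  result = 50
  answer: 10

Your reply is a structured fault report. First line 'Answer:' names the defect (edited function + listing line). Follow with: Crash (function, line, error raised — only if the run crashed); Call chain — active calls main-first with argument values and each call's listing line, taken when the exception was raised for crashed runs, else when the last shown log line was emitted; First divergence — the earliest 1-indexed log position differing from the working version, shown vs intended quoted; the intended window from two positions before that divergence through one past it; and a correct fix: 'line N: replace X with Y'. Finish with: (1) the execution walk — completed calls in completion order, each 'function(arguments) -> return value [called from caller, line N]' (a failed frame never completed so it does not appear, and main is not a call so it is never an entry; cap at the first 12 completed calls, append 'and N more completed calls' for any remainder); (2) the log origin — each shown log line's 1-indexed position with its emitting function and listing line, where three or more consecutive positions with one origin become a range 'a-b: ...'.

Answer: the defect is in process_batch at line 21.
Key observation: Position 11 is the first bad log line: 'stage result 10' should read 'stage result 15'.
Call chain: main.
First divergence: position 11 — shown 'stage result 10', intended 'stage result 15'.
Intended log window:
  9: collect_span: inputs 10 and 1
  10: enter process_batch: left 10 right 9
  11: stage result 15
Execution walk:
  pick_anchor([8, 10, 2, 6]) -> 10  [called from main, line 37]
  shape_report([8, 10, 2, 6], 8) -> 1  [called from main, line 38]
  process_batch(10, 9) -> 10  [called from collect_span, line 31]
  collect_span(10, 1) -> 10  [called from main, line 40]
Log origin:
  1: logged in main at line 36
  2: logged in pick_anchor at line 6
  3: logged in shape_report at line 10
  4-7: logged in shape_report at line 15
  8: logged in main at line 39
  9: logged in collect_span at line 28
  10: logged in process_batch at line 19
  11: logged in main at line 41
A correct fix: line 21: replace `>` with `<`.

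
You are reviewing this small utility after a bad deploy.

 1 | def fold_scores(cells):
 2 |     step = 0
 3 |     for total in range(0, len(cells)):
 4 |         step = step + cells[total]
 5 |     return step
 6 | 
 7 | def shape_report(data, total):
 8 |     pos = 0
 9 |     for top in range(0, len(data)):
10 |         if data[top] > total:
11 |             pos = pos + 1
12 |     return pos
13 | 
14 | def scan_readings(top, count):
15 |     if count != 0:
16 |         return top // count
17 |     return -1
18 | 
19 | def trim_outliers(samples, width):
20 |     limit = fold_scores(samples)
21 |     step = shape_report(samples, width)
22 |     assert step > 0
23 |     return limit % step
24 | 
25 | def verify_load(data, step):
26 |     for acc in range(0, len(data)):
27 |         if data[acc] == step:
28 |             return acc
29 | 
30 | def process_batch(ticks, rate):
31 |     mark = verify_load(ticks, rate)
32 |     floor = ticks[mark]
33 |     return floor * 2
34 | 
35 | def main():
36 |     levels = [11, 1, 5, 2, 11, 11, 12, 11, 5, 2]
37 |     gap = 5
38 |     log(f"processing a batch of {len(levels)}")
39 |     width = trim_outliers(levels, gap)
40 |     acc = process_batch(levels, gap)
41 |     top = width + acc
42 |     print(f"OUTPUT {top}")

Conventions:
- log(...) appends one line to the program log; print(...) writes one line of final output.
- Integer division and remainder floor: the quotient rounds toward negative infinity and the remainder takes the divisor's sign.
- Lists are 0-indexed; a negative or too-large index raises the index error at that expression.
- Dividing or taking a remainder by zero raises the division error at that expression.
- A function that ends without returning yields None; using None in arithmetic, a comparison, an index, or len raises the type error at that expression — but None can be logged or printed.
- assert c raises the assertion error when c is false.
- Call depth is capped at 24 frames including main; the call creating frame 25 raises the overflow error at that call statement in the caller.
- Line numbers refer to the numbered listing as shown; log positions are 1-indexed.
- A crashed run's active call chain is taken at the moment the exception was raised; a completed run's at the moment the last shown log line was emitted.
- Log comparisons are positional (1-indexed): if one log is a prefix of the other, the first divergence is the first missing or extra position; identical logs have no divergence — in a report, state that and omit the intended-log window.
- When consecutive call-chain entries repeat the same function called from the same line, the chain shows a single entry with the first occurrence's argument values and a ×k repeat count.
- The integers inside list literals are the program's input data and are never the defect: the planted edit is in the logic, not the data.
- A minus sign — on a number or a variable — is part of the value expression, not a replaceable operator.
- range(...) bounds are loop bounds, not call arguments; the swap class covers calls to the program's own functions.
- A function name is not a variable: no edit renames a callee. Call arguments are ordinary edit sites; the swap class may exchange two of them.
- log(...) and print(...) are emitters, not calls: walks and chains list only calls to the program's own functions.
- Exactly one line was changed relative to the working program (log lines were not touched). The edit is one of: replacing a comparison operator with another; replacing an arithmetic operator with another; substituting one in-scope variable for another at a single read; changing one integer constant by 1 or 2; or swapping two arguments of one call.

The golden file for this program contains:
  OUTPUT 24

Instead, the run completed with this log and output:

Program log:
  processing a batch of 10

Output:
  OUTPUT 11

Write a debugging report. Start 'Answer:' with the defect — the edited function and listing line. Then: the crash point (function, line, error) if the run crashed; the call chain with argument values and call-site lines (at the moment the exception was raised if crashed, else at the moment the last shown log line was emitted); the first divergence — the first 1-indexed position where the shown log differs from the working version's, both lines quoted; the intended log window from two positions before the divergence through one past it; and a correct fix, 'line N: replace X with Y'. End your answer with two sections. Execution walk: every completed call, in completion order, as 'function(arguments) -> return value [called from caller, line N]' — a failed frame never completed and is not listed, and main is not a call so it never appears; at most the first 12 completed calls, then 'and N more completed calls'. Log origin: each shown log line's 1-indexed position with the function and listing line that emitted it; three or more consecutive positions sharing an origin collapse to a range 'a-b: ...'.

Answer: the defect is in trim_outliers at line 23.
The tell: The two runs log identically and part ways only at the printed values.
Call chain: main.
First divergence: none — the logs agree in full.
Execution walk:
  fold_scores([11, 1, 5, 2, 11, 11, 12, 11, 5, 2]) -> 71  [called from trim_outliers, line 20]
  shape_report([11, 1, 5, 2, 11, 11, 12, 11, 5, 2], 5) -> 5  [called from trim_outliers, line 21]
  trim_outliers([11, 1, 5, 2, 11, 11, 12, 11, 5, 2], 5) -> 1  [called from main, line 39]
  verify_load([11, 1, 5, 2, 11, 11, 12, 11, 5, 2], 5) -> 2  [called from process_batch, line 31]
  process_batch([11, 1, 5, 2, 11, 11, 12, 11, 5, 2], 5) -> 10  [called from main, line 40]
Origin of each log line:
  1: logged in main at line 38
A correct fix: line 23: replace `%` with `//`.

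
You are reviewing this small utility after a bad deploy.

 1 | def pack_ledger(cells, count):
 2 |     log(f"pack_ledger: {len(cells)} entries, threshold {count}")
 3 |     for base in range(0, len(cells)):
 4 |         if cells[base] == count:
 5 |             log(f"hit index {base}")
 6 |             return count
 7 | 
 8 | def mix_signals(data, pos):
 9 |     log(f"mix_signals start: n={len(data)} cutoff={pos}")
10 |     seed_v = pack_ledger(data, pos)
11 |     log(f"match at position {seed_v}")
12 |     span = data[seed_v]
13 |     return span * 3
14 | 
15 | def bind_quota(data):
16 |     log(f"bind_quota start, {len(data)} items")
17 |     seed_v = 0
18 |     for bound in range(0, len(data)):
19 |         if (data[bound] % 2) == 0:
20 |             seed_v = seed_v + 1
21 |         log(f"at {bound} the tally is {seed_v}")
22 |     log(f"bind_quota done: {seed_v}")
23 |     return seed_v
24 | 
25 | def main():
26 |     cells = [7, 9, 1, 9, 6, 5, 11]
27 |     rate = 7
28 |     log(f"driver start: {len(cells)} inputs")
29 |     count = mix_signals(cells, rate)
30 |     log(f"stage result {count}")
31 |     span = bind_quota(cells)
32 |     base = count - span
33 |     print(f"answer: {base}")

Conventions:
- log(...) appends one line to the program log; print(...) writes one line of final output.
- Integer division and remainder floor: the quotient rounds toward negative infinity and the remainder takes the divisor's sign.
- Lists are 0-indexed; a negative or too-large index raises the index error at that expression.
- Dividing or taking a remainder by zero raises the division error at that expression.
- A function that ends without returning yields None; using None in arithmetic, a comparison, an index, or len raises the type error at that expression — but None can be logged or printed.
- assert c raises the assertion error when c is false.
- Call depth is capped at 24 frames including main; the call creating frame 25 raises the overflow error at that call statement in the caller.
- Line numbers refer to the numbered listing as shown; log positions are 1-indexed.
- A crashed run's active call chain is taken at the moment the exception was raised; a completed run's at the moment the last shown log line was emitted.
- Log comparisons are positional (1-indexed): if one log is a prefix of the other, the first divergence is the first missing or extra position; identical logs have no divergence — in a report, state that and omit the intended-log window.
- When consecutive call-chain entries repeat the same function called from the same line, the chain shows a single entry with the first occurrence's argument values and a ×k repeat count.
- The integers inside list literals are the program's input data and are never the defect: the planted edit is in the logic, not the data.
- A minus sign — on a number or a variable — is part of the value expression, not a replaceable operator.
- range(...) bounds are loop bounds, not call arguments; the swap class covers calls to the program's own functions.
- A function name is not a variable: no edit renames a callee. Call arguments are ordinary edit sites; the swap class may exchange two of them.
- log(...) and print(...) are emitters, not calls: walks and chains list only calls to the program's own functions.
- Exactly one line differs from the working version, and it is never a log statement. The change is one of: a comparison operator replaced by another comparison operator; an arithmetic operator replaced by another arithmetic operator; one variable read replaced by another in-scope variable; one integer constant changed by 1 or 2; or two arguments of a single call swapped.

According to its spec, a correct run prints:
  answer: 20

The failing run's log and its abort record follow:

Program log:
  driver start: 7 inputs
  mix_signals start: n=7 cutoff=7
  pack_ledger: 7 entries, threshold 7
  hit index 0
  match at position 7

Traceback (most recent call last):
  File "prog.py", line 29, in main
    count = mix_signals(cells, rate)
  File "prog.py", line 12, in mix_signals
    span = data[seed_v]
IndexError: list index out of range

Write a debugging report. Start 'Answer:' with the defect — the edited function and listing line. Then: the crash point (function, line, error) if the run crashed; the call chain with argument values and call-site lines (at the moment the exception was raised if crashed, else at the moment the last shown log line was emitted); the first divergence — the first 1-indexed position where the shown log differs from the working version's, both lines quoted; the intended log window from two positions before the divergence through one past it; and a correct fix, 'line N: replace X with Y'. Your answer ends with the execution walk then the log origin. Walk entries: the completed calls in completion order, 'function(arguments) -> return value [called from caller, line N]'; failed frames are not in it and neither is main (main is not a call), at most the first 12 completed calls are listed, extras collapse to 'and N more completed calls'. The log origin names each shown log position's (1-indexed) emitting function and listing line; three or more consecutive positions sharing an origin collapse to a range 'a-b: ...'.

Answer: the defect is in pack_ledger at line 6.
Key observation: The earliest visible damage is log position 5 — 'match at position 7' rather than the intended 'match at position 0'.
Crash: mix_signals, line 12, IndexError.
Call chain: main -> mix_signals([7, 9, 1, 9, 6, 5, 11], 7) (called at line 29).
First divergence: position 5; shown 'match at position 7' vs intended 'match at position 0'.
Intended log window:
  3: pack_ledger: 7 entries, threshold 7
  4: hit index 0
  5: match at position 0
  6: stage result 21
Execution walk:
  pack_ledger([7, 9, 1, 9, 6, 5, 11], 7) -> 7  [called from mix_signals, line 10]
Log origin:
  1 — main, line 28
  2 — mix_signals, line 9
  3 — pack_ledger, line 2
  4 — pack_ledger, line 5
  5 — mix_signals, line 11
A correct fix: line 6: replace `count` with `base`.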